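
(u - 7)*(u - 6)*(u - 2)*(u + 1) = u^4 - 14*u^3 + 53*u^2 - 16*u - 84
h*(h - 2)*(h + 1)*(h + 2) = h^4 + h^3 - 4*h^2 - 4*h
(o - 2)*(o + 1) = o^2 - o - 2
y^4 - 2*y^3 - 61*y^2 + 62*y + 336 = (y - 8)*(y - 3)*(y + 2)*(y + 7)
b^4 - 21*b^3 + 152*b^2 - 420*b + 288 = (b - 8)*(b - 6)^2*(b - 1)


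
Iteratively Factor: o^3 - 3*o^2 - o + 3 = (o - 1)*(o^2 - 2*o - 3) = (o - 3)*(o - 1)*(o + 1)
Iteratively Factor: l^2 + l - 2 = (l - 1)*(l + 2)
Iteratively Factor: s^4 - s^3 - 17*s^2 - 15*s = (s + 1)*(s^3 - 2*s^2 - 15*s) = (s + 1)*(s + 3)*(s^2 - 5*s) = s*(s + 1)*(s + 3)*(s - 5)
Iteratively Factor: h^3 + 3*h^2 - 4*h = (h - 1)*(h^2 + 4*h) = h*(h - 1)*(h + 4)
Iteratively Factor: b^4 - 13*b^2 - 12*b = (b)*(b^3 - 13*b - 12) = b*(b - 4)*(b^2 + 4*b + 3) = b*(b - 4)*(b + 3)*(b + 1)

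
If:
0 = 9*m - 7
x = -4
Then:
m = 7/9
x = -4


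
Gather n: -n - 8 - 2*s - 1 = -n - 2*s - 9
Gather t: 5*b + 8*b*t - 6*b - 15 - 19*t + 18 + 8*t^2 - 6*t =-b + 8*t^2 + t*(8*b - 25) + 3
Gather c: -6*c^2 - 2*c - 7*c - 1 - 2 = -6*c^2 - 9*c - 3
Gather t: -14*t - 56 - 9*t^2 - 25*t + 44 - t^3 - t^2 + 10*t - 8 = -t^3 - 10*t^2 - 29*t - 20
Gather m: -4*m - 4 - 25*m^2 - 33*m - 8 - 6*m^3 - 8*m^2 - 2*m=-6*m^3 - 33*m^2 - 39*m - 12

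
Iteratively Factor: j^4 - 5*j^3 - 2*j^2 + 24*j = (j - 4)*(j^3 - j^2 - 6*j) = (j - 4)*(j + 2)*(j^2 - 3*j) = j*(j - 4)*(j + 2)*(j - 3)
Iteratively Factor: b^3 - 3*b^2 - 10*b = (b + 2)*(b^2 - 5*b) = b*(b + 2)*(b - 5)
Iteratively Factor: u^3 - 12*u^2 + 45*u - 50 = (u - 5)*(u^2 - 7*u + 10) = (u - 5)^2*(u - 2)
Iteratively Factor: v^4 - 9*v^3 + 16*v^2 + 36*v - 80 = (v + 2)*(v^3 - 11*v^2 + 38*v - 40) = (v - 2)*(v + 2)*(v^2 - 9*v + 20) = (v - 5)*(v - 2)*(v + 2)*(v - 4)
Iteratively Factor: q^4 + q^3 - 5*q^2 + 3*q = (q - 1)*(q^3 + 2*q^2 - 3*q) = (q - 1)^2*(q^2 + 3*q) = q*(q - 1)^2*(q + 3)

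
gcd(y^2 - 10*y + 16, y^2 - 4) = y - 2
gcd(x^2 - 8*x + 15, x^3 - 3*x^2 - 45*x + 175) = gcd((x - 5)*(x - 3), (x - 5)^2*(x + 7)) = x - 5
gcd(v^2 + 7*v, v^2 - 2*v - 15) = 1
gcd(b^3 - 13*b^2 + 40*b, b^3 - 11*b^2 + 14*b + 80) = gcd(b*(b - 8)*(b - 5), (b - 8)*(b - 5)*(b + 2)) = b^2 - 13*b + 40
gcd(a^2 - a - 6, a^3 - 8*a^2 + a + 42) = a^2 - a - 6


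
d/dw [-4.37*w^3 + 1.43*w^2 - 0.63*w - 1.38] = -13.11*w^2 + 2.86*w - 0.63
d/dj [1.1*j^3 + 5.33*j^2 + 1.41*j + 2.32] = 3.3*j^2 + 10.66*j + 1.41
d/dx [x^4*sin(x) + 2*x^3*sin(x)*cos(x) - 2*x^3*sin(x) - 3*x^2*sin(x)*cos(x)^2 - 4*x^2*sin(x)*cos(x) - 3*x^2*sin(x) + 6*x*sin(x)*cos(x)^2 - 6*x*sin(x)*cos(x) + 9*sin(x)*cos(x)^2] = x^4*cos(x) + 4*x^3*sin(x) - 2*x^3*cos(x) + 2*x^3*cos(2*x) + 3*x^2*sin(2*x) - 6*sqrt(2)*x^2*sin(x + pi/4) + 9*x^2*cos(x)/4 - 4*x^2*cos(2*x) - 9*x^2*cos(3*x)/4 - 15*x*sin(x)/2 - 4*x*sin(2*x) - 3*x*sin(3*x)/2 + 3*x*cos(x)/2 - 6*x*cos(2*x) + 9*x*cos(3*x)/2 + 3*sin(x)/2 - 3*sin(2*x) + 3*sin(3*x)/2 + 9*cos(x)/4 + 27*cos(3*x)/4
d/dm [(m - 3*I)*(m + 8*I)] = 2*m + 5*I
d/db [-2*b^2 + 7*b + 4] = 7 - 4*b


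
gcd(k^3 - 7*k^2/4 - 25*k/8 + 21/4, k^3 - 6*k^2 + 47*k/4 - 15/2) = k^2 - 7*k/2 + 3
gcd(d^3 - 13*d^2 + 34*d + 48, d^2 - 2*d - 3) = d + 1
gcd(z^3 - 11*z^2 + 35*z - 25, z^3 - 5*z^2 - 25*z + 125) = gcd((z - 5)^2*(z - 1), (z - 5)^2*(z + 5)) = z^2 - 10*z + 25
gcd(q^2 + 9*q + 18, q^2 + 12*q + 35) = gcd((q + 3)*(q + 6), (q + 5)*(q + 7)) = 1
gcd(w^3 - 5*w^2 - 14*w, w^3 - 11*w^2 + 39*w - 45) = 1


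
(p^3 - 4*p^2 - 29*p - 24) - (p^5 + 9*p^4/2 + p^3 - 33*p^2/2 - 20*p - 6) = -p^5 - 9*p^4/2 + 25*p^2/2 - 9*p - 18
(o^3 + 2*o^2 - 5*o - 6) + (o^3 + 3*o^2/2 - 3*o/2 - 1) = 2*o^3 + 7*o^2/2 - 13*o/2 - 7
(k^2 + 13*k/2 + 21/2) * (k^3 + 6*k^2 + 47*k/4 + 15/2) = k^5 + 25*k^4/2 + 245*k^3/4 + 1175*k^2/8 + 1377*k/8 + 315/4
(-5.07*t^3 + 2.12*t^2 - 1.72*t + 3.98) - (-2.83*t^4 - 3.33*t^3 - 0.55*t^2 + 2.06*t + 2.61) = 2.83*t^4 - 1.74*t^3 + 2.67*t^2 - 3.78*t + 1.37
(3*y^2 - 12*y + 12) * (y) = 3*y^3 - 12*y^2 + 12*y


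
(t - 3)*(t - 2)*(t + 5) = t^3 - 19*t + 30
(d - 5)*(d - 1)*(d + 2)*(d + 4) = d^4 - 23*d^2 - 18*d + 40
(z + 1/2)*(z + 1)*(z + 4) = z^3 + 11*z^2/2 + 13*z/2 + 2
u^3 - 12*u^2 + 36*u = u*(u - 6)^2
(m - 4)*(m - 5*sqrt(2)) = m^2 - 5*sqrt(2)*m - 4*m + 20*sqrt(2)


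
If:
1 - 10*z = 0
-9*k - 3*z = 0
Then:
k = -1/30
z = 1/10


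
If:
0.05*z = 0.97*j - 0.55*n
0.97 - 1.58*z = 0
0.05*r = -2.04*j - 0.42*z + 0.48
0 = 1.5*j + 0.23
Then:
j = -0.15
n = -0.33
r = 10.70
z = 0.61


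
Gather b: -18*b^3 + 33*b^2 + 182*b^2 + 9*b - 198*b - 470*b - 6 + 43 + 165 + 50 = -18*b^3 + 215*b^2 - 659*b + 252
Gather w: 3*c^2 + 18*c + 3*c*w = 3*c^2 + 3*c*w + 18*c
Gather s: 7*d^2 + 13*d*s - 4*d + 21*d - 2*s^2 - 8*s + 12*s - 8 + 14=7*d^2 + 17*d - 2*s^2 + s*(13*d + 4) + 6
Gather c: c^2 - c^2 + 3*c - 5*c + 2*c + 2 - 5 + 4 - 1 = 0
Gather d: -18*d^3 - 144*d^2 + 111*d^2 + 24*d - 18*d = -18*d^3 - 33*d^2 + 6*d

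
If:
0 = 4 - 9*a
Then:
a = 4/9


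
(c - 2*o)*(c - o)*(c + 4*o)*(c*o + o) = c^4*o + c^3*o^2 + c^3*o - 10*c^2*o^3 + c^2*o^2 + 8*c*o^4 - 10*c*o^3 + 8*o^4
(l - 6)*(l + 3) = l^2 - 3*l - 18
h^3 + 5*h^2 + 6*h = h*(h + 2)*(h + 3)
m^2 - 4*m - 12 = (m - 6)*(m + 2)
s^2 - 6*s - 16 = (s - 8)*(s + 2)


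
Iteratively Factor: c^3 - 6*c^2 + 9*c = (c - 3)*(c^2 - 3*c) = c*(c - 3)*(c - 3)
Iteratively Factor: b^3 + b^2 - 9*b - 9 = (b - 3)*(b^2 + 4*b + 3) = (b - 3)*(b + 3)*(b + 1)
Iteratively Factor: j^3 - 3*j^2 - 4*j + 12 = (j + 2)*(j^2 - 5*j + 6) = (j - 2)*(j + 2)*(j - 3)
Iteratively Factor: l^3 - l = (l + 1)*(l^2 - l) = (l - 1)*(l + 1)*(l)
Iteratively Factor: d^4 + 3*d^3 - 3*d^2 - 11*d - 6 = (d + 3)*(d^3 - 3*d - 2) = (d + 1)*(d + 3)*(d^2 - d - 2) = (d - 2)*(d + 1)*(d + 3)*(d + 1)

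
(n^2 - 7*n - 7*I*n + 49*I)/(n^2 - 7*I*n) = (n - 7)/n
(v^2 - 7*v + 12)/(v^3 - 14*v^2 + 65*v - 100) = (v - 3)/(v^2 - 10*v + 25)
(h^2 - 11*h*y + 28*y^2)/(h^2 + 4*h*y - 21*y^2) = (h^2 - 11*h*y + 28*y^2)/(h^2 + 4*h*y - 21*y^2)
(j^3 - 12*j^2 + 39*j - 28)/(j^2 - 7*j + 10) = (j^3 - 12*j^2 + 39*j - 28)/(j^2 - 7*j + 10)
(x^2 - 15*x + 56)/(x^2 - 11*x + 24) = (x - 7)/(x - 3)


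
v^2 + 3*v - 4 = (v - 1)*(v + 4)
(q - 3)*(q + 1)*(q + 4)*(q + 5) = q^4 + 7*q^3 - q^2 - 67*q - 60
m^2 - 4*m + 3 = (m - 3)*(m - 1)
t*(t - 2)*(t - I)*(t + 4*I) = t^4 - 2*t^3 + 3*I*t^3 + 4*t^2 - 6*I*t^2 - 8*t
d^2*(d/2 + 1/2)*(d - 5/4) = d^4/2 - d^3/8 - 5*d^2/8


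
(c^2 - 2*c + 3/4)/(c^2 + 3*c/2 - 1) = (c - 3/2)/(c + 2)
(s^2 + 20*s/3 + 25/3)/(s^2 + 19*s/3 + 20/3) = (3*s + 5)/(3*s + 4)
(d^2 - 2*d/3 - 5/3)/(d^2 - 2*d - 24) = (-3*d^2 + 2*d + 5)/(3*(-d^2 + 2*d + 24))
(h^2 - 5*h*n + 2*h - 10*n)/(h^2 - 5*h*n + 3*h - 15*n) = (h + 2)/(h + 3)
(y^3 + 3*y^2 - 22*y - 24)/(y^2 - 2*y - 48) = (y^2 - 3*y - 4)/(y - 8)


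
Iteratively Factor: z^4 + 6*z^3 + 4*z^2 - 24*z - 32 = (z - 2)*(z^3 + 8*z^2 + 20*z + 16) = (z - 2)*(z + 2)*(z^2 + 6*z + 8) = (z - 2)*(z + 2)*(z + 4)*(z + 2)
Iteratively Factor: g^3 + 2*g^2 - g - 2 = (g + 2)*(g^2 - 1) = (g - 1)*(g + 2)*(g + 1)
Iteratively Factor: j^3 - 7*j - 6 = (j + 1)*(j^2 - j - 6) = (j - 3)*(j + 1)*(j + 2)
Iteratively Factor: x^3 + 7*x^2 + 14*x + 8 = (x + 2)*(x^2 + 5*x + 4) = (x + 2)*(x + 4)*(x + 1)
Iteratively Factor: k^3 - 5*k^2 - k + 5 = (k - 5)*(k^2 - 1) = (k - 5)*(k - 1)*(k + 1)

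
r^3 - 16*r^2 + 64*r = r*(r - 8)^2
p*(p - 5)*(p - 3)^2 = p^4 - 11*p^3 + 39*p^2 - 45*p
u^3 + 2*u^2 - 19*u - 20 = (u - 4)*(u + 1)*(u + 5)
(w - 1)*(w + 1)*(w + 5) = w^3 + 5*w^2 - w - 5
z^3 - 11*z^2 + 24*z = z*(z - 8)*(z - 3)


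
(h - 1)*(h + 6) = h^2 + 5*h - 6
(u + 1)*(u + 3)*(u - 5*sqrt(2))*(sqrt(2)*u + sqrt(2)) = sqrt(2)*u^4 - 10*u^3 + 5*sqrt(2)*u^3 - 50*u^2 + 7*sqrt(2)*u^2 - 70*u + 3*sqrt(2)*u - 30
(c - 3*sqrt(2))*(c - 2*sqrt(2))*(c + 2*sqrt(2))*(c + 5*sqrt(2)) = c^4 + 2*sqrt(2)*c^3 - 38*c^2 - 16*sqrt(2)*c + 240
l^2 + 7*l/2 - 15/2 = (l - 3/2)*(l + 5)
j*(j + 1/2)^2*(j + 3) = j^4 + 4*j^3 + 13*j^2/4 + 3*j/4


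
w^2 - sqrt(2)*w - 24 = (w - 4*sqrt(2))*(w + 3*sqrt(2))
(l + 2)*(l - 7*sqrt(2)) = l^2 - 7*sqrt(2)*l + 2*l - 14*sqrt(2)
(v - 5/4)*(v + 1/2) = v^2 - 3*v/4 - 5/8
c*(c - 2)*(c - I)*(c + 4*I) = c^4 - 2*c^3 + 3*I*c^3 + 4*c^2 - 6*I*c^2 - 8*c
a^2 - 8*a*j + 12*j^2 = (a - 6*j)*(a - 2*j)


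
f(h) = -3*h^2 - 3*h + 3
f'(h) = -6*h - 3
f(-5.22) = -63.09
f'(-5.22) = 28.32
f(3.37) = -41.18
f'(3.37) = -23.22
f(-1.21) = 2.24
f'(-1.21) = 4.26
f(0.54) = 0.51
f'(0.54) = -6.24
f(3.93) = -55.12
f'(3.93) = -26.58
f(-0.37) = 3.70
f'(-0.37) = -0.78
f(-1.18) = 2.36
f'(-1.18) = 4.08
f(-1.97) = -2.73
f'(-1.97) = 8.82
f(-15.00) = -627.00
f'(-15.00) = 87.00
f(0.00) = 3.00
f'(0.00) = -3.00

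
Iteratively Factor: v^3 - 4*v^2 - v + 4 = (v + 1)*(v^2 - 5*v + 4) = (v - 4)*(v + 1)*(v - 1)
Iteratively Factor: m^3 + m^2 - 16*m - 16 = (m + 1)*(m^2 - 16) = (m + 1)*(m + 4)*(m - 4)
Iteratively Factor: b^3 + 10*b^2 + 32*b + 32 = (b + 4)*(b^2 + 6*b + 8) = (b + 4)^2*(b + 2)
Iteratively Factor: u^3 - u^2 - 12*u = (u)*(u^2 - u - 12) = u*(u + 3)*(u - 4)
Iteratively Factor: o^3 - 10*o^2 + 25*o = (o)*(o^2 - 10*o + 25) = o*(o - 5)*(o - 5)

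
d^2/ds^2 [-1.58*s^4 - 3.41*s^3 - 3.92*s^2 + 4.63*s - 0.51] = -18.96*s^2 - 20.46*s - 7.84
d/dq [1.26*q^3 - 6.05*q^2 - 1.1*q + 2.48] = 3.78*q^2 - 12.1*q - 1.1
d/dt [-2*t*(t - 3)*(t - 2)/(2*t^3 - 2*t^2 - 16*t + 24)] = 2*(-2*t^2 + 6*t - 9)/(t^4 + 2*t^3 - 11*t^2 - 12*t + 36)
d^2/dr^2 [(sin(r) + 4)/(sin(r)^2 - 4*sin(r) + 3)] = (-sin(r)^4 - 21*sin(r)^3 + 47*sin(r)^2 + 43*sin(r) - 128)/((sin(r) - 3)^3*(sin(r) - 1)^2)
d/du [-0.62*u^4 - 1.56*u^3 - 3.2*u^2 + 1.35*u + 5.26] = -2.48*u^3 - 4.68*u^2 - 6.4*u + 1.35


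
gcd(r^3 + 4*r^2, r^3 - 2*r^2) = r^2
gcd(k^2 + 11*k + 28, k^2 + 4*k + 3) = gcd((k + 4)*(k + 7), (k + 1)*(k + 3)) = 1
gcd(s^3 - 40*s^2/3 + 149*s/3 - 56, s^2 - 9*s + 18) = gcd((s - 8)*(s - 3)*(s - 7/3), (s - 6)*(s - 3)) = s - 3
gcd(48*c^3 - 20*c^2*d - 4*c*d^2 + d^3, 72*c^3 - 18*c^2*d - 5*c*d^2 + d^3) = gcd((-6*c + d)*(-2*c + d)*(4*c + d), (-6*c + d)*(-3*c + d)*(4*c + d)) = 24*c^2 + 2*c*d - d^2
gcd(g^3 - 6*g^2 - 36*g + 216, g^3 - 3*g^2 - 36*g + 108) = g^2 - 36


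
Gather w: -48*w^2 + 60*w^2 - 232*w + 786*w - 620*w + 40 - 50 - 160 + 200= 12*w^2 - 66*w + 30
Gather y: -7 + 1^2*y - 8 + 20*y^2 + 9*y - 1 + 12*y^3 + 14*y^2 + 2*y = 12*y^3 + 34*y^2 + 12*y - 16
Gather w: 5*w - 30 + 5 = 5*w - 25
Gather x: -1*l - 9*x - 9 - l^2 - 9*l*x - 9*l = -l^2 - 10*l + x*(-9*l - 9) - 9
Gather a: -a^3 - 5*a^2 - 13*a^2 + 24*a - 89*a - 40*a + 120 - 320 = -a^3 - 18*a^2 - 105*a - 200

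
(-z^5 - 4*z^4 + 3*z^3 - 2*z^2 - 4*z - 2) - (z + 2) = -z^5 - 4*z^4 + 3*z^3 - 2*z^2 - 5*z - 4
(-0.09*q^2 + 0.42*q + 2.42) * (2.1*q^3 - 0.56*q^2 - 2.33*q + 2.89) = -0.189*q^5 + 0.9324*q^4 + 5.0565*q^3 - 2.5939*q^2 - 4.4248*q + 6.9938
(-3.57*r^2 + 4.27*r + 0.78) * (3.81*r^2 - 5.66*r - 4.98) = -13.6017*r^4 + 36.4749*r^3 - 3.4178*r^2 - 25.6794*r - 3.8844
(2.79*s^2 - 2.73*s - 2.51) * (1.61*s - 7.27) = 4.4919*s^3 - 24.6786*s^2 + 15.806*s + 18.2477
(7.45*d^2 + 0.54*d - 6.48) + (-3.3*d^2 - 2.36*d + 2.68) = 4.15*d^2 - 1.82*d - 3.8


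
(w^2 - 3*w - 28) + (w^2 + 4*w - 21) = 2*w^2 + w - 49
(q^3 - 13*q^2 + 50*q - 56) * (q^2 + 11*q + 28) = q^5 - 2*q^4 - 65*q^3 + 130*q^2 + 784*q - 1568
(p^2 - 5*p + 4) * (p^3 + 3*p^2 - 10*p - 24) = p^5 - 2*p^4 - 21*p^3 + 38*p^2 + 80*p - 96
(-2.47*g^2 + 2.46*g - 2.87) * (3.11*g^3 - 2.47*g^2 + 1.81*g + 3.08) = -7.6817*g^5 + 13.7515*g^4 - 19.4726*g^3 + 3.9339*g^2 + 2.3821*g - 8.8396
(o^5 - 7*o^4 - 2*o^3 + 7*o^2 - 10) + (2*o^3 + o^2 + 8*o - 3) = o^5 - 7*o^4 + 8*o^2 + 8*o - 13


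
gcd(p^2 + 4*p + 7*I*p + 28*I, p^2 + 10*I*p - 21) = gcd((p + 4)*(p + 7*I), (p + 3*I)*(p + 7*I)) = p + 7*I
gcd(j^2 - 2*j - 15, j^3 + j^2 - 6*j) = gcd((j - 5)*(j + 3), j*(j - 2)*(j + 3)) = j + 3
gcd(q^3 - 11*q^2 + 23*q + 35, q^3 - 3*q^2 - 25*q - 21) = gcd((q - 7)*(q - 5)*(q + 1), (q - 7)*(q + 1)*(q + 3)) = q^2 - 6*q - 7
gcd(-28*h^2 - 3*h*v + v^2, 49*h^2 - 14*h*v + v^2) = -7*h + v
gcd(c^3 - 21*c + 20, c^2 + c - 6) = 1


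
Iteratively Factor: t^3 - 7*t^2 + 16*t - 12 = (t - 2)*(t^2 - 5*t + 6) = (t - 3)*(t - 2)*(t - 2)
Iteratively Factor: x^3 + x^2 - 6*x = (x)*(x^2 + x - 6) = x*(x + 3)*(x - 2)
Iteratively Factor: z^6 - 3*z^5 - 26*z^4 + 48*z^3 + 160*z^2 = (z)*(z^5 - 3*z^4 - 26*z^3 + 48*z^2 + 160*z) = z*(z - 5)*(z^4 + 2*z^3 - 16*z^2 - 32*z) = z*(z - 5)*(z + 4)*(z^3 - 2*z^2 - 8*z) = z*(z - 5)*(z - 4)*(z + 4)*(z^2 + 2*z) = z*(z - 5)*(z - 4)*(z + 2)*(z + 4)*(z)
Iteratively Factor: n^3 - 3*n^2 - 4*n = (n + 1)*(n^2 - 4*n) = n*(n + 1)*(n - 4)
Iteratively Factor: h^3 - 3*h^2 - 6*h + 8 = (h - 1)*(h^2 - 2*h - 8) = (h - 1)*(h + 2)*(h - 4)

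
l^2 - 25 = (l - 5)*(l + 5)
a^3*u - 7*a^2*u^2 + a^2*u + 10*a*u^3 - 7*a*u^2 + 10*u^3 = (a - 5*u)*(a - 2*u)*(a*u + u)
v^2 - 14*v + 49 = (v - 7)^2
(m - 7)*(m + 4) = m^2 - 3*m - 28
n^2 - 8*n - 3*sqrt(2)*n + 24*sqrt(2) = (n - 8)*(n - 3*sqrt(2))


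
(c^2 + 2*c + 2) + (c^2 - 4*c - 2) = 2*c^2 - 2*c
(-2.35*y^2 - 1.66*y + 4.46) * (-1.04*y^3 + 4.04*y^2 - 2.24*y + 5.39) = 2.444*y^5 - 7.7676*y^4 - 6.0808*y^3 + 9.0703*y^2 - 18.9378*y + 24.0394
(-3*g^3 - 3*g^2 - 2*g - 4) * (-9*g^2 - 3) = 27*g^5 + 27*g^4 + 27*g^3 + 45*g^2 + 6*g + 12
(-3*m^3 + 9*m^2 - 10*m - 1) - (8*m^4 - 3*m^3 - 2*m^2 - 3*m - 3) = -8*m^4 + 11*m^2 - 7*m + 2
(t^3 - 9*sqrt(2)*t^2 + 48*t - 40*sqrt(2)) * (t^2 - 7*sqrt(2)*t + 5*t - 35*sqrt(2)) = t^5 - 16*sqrt(2)*t^4 + 5*t^4 - 80*sqrt(2)*t^3 + 174*t^3 - 376*sqrt(2)*t^2 + 870*t^2 - 1880*sqrt(2)*t + 560*t + 2800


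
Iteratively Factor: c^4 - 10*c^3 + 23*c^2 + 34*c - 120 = (c - 5)*(c^3 - 5*c^2 - 2*c + 24) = (c - 5)*(c - 3)*(c^2 - 2*c - 8) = (c - 5)*(c - 3)*(c + 2)*(c - 4)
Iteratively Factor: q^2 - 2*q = (q)*(q - 2)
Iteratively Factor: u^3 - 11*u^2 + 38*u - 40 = (u - 5)*(u^2 - 6*u + 8) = (u - 5)*(u - 2)*(u - 4)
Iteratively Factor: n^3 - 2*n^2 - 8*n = (n)*(n^2 - 2*n - 8) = n*(n - 4)*(n + 2)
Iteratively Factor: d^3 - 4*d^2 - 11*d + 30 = (d - 2)*(d^2 - 2*d - 15) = (d - 5)*(d - 2)*(d + 3)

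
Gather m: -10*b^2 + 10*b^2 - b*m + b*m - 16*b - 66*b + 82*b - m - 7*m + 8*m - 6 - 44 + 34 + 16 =0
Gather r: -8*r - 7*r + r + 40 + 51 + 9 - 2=98 - 14*r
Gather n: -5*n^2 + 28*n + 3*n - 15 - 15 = -5*n^2 + 31*n - 30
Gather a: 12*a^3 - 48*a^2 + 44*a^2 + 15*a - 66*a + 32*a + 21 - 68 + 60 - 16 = 12*a^3 - 4*a^2 - 19*a - 3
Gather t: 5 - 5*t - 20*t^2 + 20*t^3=20*t^3 - 20*t^2 - 5*t + 5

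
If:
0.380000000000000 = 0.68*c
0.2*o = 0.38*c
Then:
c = 0.56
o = 1.06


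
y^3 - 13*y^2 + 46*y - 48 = (y - 8)*(y - 3)*(y - 2)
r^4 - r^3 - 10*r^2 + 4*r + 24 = (r - 3)*(r - 2)*(r + 2)^2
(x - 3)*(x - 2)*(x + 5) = x^3 - 19*x + 30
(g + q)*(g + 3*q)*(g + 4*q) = g^3 + 8*g^2*q + 19*g*q^2 + 12*q^3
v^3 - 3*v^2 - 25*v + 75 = (v - 5)*(v - 3)*(v + 5)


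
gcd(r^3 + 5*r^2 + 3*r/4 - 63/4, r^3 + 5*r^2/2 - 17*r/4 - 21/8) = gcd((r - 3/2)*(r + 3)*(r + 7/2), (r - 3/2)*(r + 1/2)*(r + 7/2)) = r^2 + 2*r - 21/4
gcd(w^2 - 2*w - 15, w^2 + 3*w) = w + 3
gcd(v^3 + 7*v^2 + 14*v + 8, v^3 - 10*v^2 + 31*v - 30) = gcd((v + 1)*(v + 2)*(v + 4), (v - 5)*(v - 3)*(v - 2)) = 1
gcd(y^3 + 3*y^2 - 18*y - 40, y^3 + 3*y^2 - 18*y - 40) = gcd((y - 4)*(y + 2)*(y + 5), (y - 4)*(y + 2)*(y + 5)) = y^3 + 3*y^2 - 18*y - 40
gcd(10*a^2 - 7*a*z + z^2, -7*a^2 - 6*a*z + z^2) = 1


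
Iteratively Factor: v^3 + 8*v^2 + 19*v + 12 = (v + 4)*(v^2 + 4*v + 3) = (v + 3)*(v + 4)*(v + 1)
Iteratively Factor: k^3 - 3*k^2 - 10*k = (k + 2)*(k^2 - 5*k) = k*(k + 2)*(k - 5)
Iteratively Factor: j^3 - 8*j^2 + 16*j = (j - 4)*(j^2 - 4*j) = j*(j - 4)*(j - 4)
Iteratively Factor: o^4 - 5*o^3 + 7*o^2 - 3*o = (o)*(o^3 - 5*o^2 + 7*o - 3) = o*(o - 3)*(o^2 - 2*o + 1) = o*(o - 3)*(o - 1)*(o - 1)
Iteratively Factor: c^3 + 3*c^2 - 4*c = (c)*(c^2 + 3*c - 4) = c*(c - 1)*(c + 4)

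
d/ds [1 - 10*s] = -10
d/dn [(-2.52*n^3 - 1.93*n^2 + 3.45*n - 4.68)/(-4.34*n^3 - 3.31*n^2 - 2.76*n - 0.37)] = (-0.0350000000000037*n^4 + 43.8564*n^3 - 41.3901*n^2 - 29.5534*n - 14.1933)/(18.8356*n^6 + 28.7308*n^5 + 34.9129*n^4 + 21.4828*n^3 + 10.067*n^2 + 2.0424*n + 0.1369)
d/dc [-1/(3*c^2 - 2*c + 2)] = 2*(3*c - 1)/(3*c^2 - 2*c + 2)^2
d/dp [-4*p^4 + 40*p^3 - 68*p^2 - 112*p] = -16*p^3 + 120*p^2 - 136*p - 112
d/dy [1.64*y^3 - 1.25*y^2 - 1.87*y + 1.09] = 4.92*y^2 - 2.5*y - 1.87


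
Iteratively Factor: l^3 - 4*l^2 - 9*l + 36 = (l - 3)*(l^2 - l - 12) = (l - 4)*(l - 3)*(l + 3)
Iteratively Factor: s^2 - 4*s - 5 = (s + 1)*(s - 5)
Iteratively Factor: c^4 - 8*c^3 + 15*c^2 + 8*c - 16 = (c - 1)*(c^3 - 7*c^2 + 8*c + 16) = (c - 1)*(c + 1)*(c^2 - 8*c + 16) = (c - 4)*(c - 1)*(c + 1)*(c - 4)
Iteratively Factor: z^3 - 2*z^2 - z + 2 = (z - 1)*(z^2 - z - 2) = (z - 2)*(z - 1)*(z + 1)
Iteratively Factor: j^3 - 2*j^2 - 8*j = (j - 4)*(j^2 + 2*j) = j*(j - 4)*(j + 2)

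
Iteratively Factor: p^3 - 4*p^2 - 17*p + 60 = (p + 4)*(p^2 - 8*p + 15) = (p - 5)*(p + 4)*(p - 3)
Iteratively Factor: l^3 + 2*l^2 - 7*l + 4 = (l - 1)*(l^2 + 3*l - 4) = (l - 1)^2*(l + 4)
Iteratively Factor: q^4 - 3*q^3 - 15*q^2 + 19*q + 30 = (q - 5)*(q^3 + 2*q^2 - 5*q - 6) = (q - 5)*(q + 1)*(q^2 + q - 6) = (q - 5)*(q + 1)*(q + 3)*(q - 2)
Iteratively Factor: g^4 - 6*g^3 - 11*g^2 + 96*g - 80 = (g - 5)*(g^3 - g^2 - 16*g + 16) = (g - 5)*(g + 4)*(g^2 - 5*g + 4) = (g - 5)*(g - 1)*(g + 4)*(g - 4)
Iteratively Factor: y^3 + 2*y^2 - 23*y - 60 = (y + 4)*(y^2 - 2*y - 15) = (y + 3)*(y + 4)*(y - 5)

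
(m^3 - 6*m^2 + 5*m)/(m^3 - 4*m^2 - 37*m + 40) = m*(m - 5)/(m^2 - 3*m - 40)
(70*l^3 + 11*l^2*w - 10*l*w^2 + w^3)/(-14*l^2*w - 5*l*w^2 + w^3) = (-5*l + w)/w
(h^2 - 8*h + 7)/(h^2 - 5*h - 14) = (h - 1)/(h + 2)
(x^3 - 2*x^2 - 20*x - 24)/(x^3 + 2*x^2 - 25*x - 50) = (x^2 - 4*x - 12)/(x^2 - 25)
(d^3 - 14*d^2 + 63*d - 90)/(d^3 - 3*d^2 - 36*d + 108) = (d - 5)/(d + 6)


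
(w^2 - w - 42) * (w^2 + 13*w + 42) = w^4 + 12*w^3 - 13*w^2 - 588*w - 1764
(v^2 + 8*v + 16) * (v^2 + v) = v^4 + 9*v^3 + 24*v^2 + 16*v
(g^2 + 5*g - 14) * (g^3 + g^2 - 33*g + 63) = g^5 + 6*g^4 - 42*g^3 - 116*g^2 + 777*g - 882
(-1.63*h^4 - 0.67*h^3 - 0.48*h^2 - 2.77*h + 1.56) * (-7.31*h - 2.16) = 11.9153*h^5 + 8.4185*h^4 + 4.956*h^3 + 21.2855*h^2 - 5.4204*h - 3.3696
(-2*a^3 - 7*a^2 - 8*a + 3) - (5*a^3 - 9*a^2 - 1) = -7*a^3 + 2*a^2 - 8*a + 4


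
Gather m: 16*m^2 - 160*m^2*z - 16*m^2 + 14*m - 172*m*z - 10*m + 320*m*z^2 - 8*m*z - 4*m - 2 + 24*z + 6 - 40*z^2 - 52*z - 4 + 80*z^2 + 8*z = -160*m^2*z + m*(320*z^2 - 180*z) + 40*z^2 - 20*z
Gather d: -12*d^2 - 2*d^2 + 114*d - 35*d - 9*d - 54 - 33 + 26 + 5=-14*d^2 + 70*d - 56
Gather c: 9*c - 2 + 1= 9*c - 1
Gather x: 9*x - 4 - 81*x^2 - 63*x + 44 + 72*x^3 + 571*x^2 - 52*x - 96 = 72*x^3 + 490*x^2 - 106*x - 56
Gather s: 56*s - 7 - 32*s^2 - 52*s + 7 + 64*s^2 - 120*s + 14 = 32*s^2 - 116*s + 14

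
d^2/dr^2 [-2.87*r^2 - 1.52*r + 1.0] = -5.74000000000000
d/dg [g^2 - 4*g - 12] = 2*g - 4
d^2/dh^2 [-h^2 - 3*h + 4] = -2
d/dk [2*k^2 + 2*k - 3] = 4*k + 2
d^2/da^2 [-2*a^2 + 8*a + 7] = -4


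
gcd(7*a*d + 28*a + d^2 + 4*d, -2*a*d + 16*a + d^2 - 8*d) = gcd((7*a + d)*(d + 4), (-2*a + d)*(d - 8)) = 1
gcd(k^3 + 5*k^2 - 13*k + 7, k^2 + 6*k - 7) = k^2 + 6*k - 7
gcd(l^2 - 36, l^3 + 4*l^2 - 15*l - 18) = l + 6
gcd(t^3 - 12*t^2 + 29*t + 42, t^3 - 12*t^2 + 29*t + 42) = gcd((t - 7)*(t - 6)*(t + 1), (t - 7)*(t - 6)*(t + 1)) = t^3 - 12*t^2 + 29*t + 42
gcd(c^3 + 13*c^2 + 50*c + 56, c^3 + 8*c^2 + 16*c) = c + 4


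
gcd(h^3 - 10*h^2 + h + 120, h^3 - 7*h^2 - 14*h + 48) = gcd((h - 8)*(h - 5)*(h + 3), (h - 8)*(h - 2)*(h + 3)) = h^2 - 5*h - 24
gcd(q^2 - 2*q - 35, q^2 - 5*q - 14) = q - 7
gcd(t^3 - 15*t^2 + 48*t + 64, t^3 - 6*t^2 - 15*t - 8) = t^2 - 7*t - 8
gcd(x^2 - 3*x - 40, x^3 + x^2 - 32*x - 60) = x + 5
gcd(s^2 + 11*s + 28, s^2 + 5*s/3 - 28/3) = s + 4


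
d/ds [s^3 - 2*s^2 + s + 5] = 3*s^2 - 4*s + 1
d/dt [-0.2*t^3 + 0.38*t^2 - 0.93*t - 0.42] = -0.6*t^2 + 0.76*t - 0.93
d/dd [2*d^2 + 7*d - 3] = 4*d + 7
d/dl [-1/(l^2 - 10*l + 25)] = 2*(l - 5)/(l^2 - 10*l + 25)^2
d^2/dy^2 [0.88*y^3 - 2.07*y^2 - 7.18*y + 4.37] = 5.28*y - 4.14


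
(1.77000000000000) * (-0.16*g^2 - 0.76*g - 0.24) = -0.2832*g^2 - 1.3452*g - 0.4248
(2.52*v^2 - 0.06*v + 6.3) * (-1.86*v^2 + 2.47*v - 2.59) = -4.6872*v^4 + 6.336*v^3 - 18.393*v^2 + 15.7164*v - 16.317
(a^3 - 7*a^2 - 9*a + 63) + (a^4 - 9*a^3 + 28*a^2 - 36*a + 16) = a^4 - 8*a^3 + 21*a^2 - 45*a + 79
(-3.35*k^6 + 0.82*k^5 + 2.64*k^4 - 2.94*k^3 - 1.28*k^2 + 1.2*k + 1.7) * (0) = 0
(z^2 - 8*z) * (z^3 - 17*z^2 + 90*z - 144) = z^5 - 25*z^4 + 226*z^3 - 864*z^2 + 1152*z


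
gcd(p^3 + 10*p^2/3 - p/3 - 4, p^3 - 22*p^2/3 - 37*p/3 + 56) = p + 3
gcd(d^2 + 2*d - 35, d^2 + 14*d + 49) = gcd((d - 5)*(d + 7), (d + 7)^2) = d + 7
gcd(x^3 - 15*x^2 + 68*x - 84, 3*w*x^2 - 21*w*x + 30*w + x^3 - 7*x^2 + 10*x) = x - 2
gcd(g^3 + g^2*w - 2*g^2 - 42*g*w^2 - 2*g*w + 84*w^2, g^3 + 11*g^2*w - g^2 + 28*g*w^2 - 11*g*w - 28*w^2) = g + 7*w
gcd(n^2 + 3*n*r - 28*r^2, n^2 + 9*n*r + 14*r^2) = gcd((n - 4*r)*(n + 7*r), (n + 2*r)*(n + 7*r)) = n + 7*r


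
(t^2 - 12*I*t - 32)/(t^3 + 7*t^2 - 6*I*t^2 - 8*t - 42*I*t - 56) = (t - 8*I)/(t^2 + t*(7 - 2*I) - 14*I)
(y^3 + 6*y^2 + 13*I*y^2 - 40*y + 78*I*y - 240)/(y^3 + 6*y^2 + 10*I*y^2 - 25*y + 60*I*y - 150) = (y + 8*I)/(y + 5*I)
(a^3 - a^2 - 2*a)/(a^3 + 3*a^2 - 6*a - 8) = a/(a + 4)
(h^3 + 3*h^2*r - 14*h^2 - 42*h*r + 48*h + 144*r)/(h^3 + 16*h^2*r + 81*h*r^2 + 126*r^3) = (h^2 - 14*h + 48)/(h^2 + 13*h*r + 42*r^2)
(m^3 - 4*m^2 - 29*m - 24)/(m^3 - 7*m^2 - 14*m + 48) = (m + 1)/(m - 2)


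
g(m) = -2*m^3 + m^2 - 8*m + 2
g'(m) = -6*m^2 + 2*m - 8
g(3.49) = -98.76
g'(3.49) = -74.10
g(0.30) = -0.36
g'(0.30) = -7.94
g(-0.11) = 2.89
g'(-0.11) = -8.29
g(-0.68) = 8.53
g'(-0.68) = -12.13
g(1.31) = -11.26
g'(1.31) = -15.68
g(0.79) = -4.68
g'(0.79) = -10.16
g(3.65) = -111.13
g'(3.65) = -80.64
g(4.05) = -146.86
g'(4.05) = -98.32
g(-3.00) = 89.00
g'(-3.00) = -68.00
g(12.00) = -3406.00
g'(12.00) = -848.00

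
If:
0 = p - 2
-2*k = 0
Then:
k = 0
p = 2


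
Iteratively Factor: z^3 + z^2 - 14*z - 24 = (z - 4)*(z^2 + 5*z + 6) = (z - 4)*(z + 3)*(z + 2)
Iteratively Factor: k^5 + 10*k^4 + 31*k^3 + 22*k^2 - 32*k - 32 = (k + 4)*(k^4 + 6*k^3 + 7*k^2 - 6*k - 8) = (k + 1)*(k + 4)*(k^3 + 5*k^2 + 2*k - 8) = (k - 1)*(k + 1)*(k + 4)*(k^2 + 6*k + 8) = (k - 1)*(k + 1)*(k + 4)^2*(k + 2)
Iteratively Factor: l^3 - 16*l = (l + 4)*(l^2 - 4*l) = l*(l + 4)*(l - 4)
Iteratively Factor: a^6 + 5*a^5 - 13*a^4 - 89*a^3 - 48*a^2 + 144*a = (a + 4)*(a^5 + a^4 - 17*a^3 - 21*a^2 + 36*a) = (a + 3)*(a + 4)*(a^4 - 2*a^3 - 11*a^2 + 12*a) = (a - 1)*(a + 3)*(a + 4)*(a^3 - a^2 - 12*a) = (a - 1)*(a + 3)^2*(a + 4)*(a^2 - 4*a) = a*(a - 1)*(a + 3)^2*(a + 4)*(a - 4)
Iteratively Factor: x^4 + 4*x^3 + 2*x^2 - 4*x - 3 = (x + 1)*(x^3 + 3*x^2 - x - 3) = (x + 1)*(x + 3)*(x^2 - 1) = (x - 1)*(x + 1)*(x + 3)*(x + 1)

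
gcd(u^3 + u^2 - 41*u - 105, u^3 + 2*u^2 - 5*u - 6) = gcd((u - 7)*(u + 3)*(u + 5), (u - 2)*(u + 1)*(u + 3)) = u + 3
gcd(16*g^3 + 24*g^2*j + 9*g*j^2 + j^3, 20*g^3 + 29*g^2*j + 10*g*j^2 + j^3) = 4*g^2 + 5*g*j + j^2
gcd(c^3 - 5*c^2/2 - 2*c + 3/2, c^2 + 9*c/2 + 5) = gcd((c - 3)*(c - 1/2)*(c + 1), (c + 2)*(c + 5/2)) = 1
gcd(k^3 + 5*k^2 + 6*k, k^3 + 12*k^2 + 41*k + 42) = k^2 + 5*k + 6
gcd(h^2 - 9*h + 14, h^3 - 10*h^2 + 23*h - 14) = h^2 - 9*h + 14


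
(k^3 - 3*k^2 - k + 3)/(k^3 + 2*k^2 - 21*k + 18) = (k + 1)/(k + 6)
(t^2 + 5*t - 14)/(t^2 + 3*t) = (t^2 + 5*t - 14)/(t*(t + 3))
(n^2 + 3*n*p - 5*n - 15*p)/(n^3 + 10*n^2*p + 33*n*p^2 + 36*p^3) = (n - 5)/(n^2 + 7*n*p + 12*p^2)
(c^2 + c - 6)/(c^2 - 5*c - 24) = (c - 2)/(c - 8)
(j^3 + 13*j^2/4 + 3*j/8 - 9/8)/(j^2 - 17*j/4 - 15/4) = (2*j^2 + 5*j - 3)/(2*(j - 5))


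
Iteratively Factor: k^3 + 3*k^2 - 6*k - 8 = (k - 2)*(k^2 + 5*k + 4) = (k - 2)*(k + 4)*(k + 1)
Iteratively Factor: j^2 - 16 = (j + 4)*(j - 4)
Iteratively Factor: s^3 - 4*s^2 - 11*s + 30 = (s - 5)*(s^2 + s - 6) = (s - 5)*(s - 2)*(s + 3)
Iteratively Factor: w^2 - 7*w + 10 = (w - 5)*(w - 2)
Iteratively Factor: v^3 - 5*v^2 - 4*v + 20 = (v + 2)*(v^2 - 7*v + 10) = (v - 5)*(v + 2)*(v - 2)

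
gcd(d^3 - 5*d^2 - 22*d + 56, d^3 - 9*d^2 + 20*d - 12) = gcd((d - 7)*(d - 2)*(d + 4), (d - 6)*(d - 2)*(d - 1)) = d - 2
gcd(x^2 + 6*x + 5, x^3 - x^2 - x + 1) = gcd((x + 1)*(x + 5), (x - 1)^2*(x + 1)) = x + 1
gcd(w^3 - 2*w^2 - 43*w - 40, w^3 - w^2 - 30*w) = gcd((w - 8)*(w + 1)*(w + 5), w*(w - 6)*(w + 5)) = w + 5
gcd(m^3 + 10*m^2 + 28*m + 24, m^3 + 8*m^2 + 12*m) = m^2 + 8*m + 12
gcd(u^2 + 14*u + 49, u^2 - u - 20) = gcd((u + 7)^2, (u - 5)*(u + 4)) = 1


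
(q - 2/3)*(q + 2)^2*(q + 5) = q^4 + 25*q^3/3 + 18*q^2 + 4*q - 40/3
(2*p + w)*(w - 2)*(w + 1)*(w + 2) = 2*p*w^3 + 2*p*w^2 - 8*p*w - 8*p + w^4 + w^3 - 4*w^2 - 4*w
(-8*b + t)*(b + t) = -8*b^2 - 7*b*t + t^2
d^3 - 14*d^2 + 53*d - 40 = (d - 8)*(d - 5)*(d - 1)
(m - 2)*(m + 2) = m^2 - 4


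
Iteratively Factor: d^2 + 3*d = (d)*(d + 3)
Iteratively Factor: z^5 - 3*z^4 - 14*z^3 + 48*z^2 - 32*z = (z - 2)*(z^4 - z^3 - 16*z^2 + 16*z) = (z - 2)*(z - 1)*(z^3 - 16*z) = (z - 4)*(z - 2)*(z - 1)*(z^2 + 4*z) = z*(z - 4)*(z - 2)*(z - 1)*(z + 4)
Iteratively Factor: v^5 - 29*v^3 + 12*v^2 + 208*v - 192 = (v + 4)*(v^4 - 4*v^3 - 13*v^2 + 64*v - 48) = (v - 1)*(v + 4)*(v^3 - 3*v^2 - 16*v + 48) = (v - 1)*(v + 4)^2*(v^2 - 7*v + 12) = (v - 4)*(v - 1)*(v + 4)^2*(v - 3)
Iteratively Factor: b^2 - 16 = (b - 4)*(b + 4)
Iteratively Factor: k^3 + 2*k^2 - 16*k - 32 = (k + 2)*(k^2 - 16) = (k - 4)*(k + 2)*(k + 4)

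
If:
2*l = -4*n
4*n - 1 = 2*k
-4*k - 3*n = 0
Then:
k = -3/22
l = -4/11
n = 2/11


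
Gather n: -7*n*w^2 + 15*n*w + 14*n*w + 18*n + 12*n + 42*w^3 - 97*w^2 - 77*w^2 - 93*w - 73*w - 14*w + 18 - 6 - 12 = n*(-7*w^2 + 29*w + 30) + 42*w^3 - 174*w^2 - 180*w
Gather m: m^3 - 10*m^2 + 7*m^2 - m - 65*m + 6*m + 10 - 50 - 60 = m^3 - 3*m^2 - 60*m - 100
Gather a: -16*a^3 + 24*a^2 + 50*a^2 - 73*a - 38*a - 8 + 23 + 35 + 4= -16*a^3 + 74*a^2 - 111*a + 54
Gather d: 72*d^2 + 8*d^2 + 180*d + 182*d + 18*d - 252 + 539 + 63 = 80*d^2 + 380*d + 350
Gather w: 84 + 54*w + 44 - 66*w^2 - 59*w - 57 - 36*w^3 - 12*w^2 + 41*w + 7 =-36*w^3 - 78*w^2 + 36*w + 78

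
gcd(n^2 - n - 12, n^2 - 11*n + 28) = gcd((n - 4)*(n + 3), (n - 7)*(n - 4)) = n - 4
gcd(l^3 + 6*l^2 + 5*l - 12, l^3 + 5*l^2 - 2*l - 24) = l^2 + 7*l + 12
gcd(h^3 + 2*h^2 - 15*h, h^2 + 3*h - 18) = h - 3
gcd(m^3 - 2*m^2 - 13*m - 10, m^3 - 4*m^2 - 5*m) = m^2 - 4*m - 5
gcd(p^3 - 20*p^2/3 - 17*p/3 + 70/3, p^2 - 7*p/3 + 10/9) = p - 5/3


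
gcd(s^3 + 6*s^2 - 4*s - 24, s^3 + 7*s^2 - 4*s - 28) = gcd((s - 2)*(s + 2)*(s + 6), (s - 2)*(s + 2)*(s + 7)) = s^2 - 4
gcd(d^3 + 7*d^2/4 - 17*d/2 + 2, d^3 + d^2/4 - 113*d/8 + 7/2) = d^2 + 15*d/4 - 1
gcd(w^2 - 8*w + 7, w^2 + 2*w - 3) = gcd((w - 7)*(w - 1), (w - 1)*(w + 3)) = w - 1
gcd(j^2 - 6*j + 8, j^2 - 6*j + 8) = j^2 - 6*j + 8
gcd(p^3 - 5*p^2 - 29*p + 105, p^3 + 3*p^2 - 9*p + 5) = p + 5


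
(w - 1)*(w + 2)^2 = w^3 + 3*w^2 - 4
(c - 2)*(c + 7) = c^2 + 5*c - 14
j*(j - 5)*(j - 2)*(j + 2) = j^4 - 5*j^3 - 4*j^2 + 20*j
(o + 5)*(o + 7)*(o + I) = o^3 + 12*o^2 + I*o^2 + 35*o + 12*I*o + 35*I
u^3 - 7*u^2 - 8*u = u*(u - 8)*(u + 1)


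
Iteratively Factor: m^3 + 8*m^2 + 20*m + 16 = (m + 2)*(m^2 + 6*m + 8) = (m + 2)^2*(m + 4)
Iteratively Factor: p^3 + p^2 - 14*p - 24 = (p - 4)*(p^2 + 5*p + 6) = (p - 4)*(p + 2)*(p + 3)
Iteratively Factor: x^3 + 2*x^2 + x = (x + 1)*(x^2 + x) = (x + 1)^2*(x)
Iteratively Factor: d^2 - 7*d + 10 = (d - 5)*(d - 2)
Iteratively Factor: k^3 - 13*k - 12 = (k + 1)*(k^2 - k - 12) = (k - 4)*(k + 1)*(k + 3)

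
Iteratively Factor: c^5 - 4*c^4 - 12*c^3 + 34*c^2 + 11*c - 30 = (c - 2)*(c^4 - 2*c^3 - 16*c^2 + 2*c + 15) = (c - 5)*(c - 2)*(c^3 + 3*c^2 - c - 3) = (c - 5)*(c - 2)*(c + 3)*(c^2 - 1) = (c - 5)*(c - 2)*(c + 1)*(c + 3)*(c - 1)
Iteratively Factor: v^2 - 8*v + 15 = (v - 3)*(v - 5)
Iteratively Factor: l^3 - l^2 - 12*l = (l - 4)*(l^2 + 3*l) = (l - 4)*(l + 3)*(l)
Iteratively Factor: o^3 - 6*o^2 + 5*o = (o - 1)*(o^2 - 5*o) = (o - 5)*(o - 1)*(o)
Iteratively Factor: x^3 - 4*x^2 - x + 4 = (x + 1)*(x^2 - 5*x + 4) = (x - 1)*(x + 1)*(x - 4)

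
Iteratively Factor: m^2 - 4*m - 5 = (m + 1)*(m - 5)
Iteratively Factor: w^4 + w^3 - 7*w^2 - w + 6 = (w - 1)*(w^3 + 2*w^2 - 5*w - 6) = (w - 2)*(w - 1)*(w^2 + 4*w + 3) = (w - 2)*(w - 1)*(w + 1)*(w + 3)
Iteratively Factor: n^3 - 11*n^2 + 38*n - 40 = (n - 2)*(n^2 - 9*n + 20) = (n - 4)*(n - 2)*(n - 5)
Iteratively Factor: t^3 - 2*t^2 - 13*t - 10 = (t - 5)*(t^2 + 3*t + 2) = (t - 5)*(t + 2)*(t + 1)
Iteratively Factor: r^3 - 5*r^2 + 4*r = (r - 4)*(r^2 - r) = r*(r - 4)*(r - 1)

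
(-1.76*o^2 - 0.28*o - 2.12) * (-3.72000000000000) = 6.5472*o^2 + 1.0416*o + 7.8864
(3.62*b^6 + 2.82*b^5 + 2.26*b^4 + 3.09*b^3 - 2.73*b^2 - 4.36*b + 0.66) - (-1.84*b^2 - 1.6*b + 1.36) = 3.62*b^6 + 2.82*b^5 + 2.26*b^4 + 3.09*b^3 - 0.89*b^2 - 2.76*b - 0.7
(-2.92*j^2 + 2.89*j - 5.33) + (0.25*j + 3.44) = -2.92*j^2 + 3.14*j - 1.89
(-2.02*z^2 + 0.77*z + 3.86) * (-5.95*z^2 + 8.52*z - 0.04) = 12.019*z^4 - 21.7919*z^3 - 16.3258*z^2 + 32.8564*z - 0.1544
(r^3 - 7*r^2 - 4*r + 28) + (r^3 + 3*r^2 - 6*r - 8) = 2*r^3 - 4*r^2 - 10*r + 20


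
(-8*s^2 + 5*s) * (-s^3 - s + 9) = 8*s^5 - 5*s^4 + 8*s^3 - 77*s^2 + 45*s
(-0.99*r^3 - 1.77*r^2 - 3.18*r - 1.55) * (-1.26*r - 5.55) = 1.2474*r^4 + 7.7247*r^3 + 13.8303*r^2 + 19.602*r + 8.6025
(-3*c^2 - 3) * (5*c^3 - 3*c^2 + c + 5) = -15*c^5 + 9*c^4 - 18*c^3 - 6*c^2 - 3*c - 15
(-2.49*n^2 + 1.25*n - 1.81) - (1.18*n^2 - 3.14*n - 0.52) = -3.67*n^2 + 4.39*n - 1.29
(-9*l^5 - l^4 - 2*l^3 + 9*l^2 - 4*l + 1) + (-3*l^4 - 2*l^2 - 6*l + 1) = -9*l^5 - 4*l^4 - 2*l^3 + 7*l^2 - 10*l + 2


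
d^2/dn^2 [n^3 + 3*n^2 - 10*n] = 6*n + 6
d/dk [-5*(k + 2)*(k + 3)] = -10*k - 25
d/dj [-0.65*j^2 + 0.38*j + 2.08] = 0.38 - 1.3*j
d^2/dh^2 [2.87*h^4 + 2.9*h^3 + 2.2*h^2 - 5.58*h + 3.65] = 34.44*h^2 + 17.4*h + 4.4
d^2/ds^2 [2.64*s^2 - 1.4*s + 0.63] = 5.28000000000000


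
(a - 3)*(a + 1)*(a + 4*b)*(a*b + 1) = a^4*b + 4*a^3*b^2 - 2*a^3*b + a^3 - 8*a^2*b^2 + a^2*b - 2*a^2 - 12*a*b^2 - 8*a*b - 3*a - 12*b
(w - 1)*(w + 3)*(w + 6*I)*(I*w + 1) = I*w^4 - 5*w^3 + 2*I*w^3 - 10*w^2 + 3*I*w^2 + 15*w + 12*I*w - 18*I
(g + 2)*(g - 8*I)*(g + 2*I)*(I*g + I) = I*g^4 + 6*g^3 + 3*I*g^3 + 18*g^2 + 18*I*g^2 + 12*g + 48*I*g + 32*I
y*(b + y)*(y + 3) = b*y^2 + 3*b*y + y^3 + 3*y^2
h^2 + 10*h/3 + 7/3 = (h + 1)*(h + 7/3)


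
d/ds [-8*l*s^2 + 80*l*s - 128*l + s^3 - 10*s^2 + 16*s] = -16*l*s + 80*l + 3*s^2 - 20*s + 16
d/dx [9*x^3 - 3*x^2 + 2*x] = 27*x^2 - 6*x + 2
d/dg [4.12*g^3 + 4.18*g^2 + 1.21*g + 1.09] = 12.36*g^2 + 8.36*g + 1.21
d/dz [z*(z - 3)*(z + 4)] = 3*z^2 + 2*z - 12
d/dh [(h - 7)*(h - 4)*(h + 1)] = 3*h^2 - 20*h + 17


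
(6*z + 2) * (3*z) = 18*z^2 + 6*z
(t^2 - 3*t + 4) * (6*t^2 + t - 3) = 6*t^4 - 17*t^3 + 18*t^2 + 13*t - 12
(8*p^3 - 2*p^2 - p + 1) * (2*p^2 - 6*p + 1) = 16*p^5 - 52*p^4 + 18*p^3 + 6*p^2 - 7*p + 1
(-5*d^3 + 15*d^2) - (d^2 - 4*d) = -5*d^3 + 14*d^2 + 4*d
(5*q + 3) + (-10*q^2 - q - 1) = -10*q^2 + 4*q + 2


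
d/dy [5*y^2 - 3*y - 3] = 10*y - 3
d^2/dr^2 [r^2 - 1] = 2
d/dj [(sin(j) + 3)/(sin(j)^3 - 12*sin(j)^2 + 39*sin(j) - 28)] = (-2*sin(j)^3 + 3*sin(j)^2 + 72*sin(j) - 145)*cos(j)/(sin(j)^3 - 12*sin(j)^2 + 39*sin(j) - 28)^2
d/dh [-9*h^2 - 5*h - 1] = -18*h - 5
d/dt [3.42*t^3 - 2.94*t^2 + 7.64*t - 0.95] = 10.26*t^2 - 5.88*t + 7.64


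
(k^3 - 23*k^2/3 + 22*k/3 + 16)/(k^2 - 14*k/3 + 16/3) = (k^2 - 5*k - 6)/(k - 2)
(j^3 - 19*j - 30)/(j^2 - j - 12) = (j^2 - 3*j - 10)/(j - 4)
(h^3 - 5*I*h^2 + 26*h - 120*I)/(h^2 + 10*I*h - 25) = (h^2 - 10*I*h - 24)/(h + 5*I)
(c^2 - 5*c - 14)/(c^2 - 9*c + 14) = (c + 2)/(c - 2)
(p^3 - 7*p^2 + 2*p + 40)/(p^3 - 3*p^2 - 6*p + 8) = (p - 5)/(p - 1)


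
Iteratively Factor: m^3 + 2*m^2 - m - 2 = (m + 1)*(m^2 + m - 2) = (m - 1)*(m + 1)*(m + 2)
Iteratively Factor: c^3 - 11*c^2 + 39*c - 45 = (c - 5)*(c^2 - 6*c + 9) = (c - 5)*(c - 3)*(c - 3)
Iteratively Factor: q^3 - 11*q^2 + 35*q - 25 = (q - 1)*(q^2 - 10*q + 25) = (q - 5)*(q - 1)*(q - 5)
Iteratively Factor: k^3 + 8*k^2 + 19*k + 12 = (k + 3)*(k^2 + 5*k + 4) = (k + 3)*(k + 4)*(k + 1)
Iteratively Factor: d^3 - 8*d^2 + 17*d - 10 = (d - 2)*(d^2 - 6*d + 5) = (d - 5)*(d - 2)*(d - 1)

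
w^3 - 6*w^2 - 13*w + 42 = (w - 7)*(w - 2)*(w + 3)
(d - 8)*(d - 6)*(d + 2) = d^3 - 12*d^2 + 20*d + 96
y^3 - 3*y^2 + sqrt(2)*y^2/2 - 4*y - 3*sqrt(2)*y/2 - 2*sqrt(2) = (y - 4)*(y + 1)*(y + sqrt(2)/2)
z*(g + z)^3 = g^3*z + 3*g^2*z^2 + 3*g*z^3 + z^4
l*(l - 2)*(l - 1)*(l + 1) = l^4 - 2*l^3 - l^2 + 2*l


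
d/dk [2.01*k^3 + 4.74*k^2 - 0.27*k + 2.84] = 6.03*k^2 + 9.48*k - 0.27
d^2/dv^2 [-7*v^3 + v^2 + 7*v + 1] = 2 - 42*v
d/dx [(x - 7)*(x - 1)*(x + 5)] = 3*x^2 - 6*x - 33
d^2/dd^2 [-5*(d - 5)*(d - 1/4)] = -10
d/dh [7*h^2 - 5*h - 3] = 14*h - 5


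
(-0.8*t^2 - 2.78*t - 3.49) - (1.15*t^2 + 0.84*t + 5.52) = -1.95*t^2 - 3.62*t - 9.01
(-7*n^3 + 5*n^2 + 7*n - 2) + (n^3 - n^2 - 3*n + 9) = -6*n^3 + 4*n^2 + 4*n + 7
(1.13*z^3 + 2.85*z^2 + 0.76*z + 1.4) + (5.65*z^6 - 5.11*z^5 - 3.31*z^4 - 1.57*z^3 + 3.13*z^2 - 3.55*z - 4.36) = 5.65*z^6 - 5.11*z^5 - 3.31*z^4 - 0.44*z^3 + 5.98*z^2 - 2.79*z - 2.96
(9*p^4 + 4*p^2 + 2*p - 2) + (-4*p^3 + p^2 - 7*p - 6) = 9*p^4 - 4*p^3 + 5*p^2 - 5*p - 8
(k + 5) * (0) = 0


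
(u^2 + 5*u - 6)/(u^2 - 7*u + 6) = (u + 6)/(u - 6)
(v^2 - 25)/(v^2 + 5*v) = (v - 5)/v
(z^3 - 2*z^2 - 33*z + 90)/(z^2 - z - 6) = (z^2 + z - 30)/(z + 2)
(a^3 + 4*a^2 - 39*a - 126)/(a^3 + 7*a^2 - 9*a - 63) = (a - 6)/(a - 3)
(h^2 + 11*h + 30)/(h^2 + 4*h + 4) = (h^2 + 11*h + 30)/(h^2 + 4*h + 4)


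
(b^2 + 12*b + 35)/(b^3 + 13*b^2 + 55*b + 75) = (b + 7)/(b^2 + 8*b + 15)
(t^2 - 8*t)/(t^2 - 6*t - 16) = t/(t + 2)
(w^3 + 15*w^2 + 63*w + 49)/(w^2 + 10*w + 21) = (w^2 + 8*w + 7)/(w + 3)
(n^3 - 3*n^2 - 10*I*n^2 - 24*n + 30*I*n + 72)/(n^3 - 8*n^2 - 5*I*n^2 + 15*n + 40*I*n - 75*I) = (n^2 - 10*I*n - 24)/(n^2 - 5*n*(1 + I) + 25*I)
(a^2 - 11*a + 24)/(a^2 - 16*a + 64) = (a - 3)/(a - 8)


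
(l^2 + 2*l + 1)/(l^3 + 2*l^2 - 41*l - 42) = (l + 1)/(l^2 + l - 42)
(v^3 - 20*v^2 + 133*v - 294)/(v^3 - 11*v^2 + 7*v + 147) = (v - 6)/(v + 3)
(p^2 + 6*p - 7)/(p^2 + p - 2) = (p + 7)/(p + 2)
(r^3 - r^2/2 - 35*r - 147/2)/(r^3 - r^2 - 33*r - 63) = (r + 7/2)/(r + 3)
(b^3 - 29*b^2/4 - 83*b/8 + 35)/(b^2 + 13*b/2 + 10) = (b^2 - 39*b/4 + 14)/(b + 4)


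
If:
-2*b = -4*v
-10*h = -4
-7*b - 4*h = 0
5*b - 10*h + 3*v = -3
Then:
No Solution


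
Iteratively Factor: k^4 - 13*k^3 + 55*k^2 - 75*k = (k - 5)*(k^3 - 8*k^2 + 15*k) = k*(k - 5)*(k^2 - 8*k + 15) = k*(k - 5)*(k - 3)*(k - 5)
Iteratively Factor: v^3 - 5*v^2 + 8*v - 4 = (v - 1)*(v^2 - 4*v + 4) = (v - 2)*(v - 1)*(v - 2)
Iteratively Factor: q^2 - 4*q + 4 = (q - 2)*(q - 2)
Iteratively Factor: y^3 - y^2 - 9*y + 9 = (y - 3)*(y^2 + 2*y - 3) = (y - 3)*(y + 3)*(y - 1)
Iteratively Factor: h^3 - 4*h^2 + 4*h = (h)*(h^2 - 4*h + 4) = h*(h - 2)*(h - 2)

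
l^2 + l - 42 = (l - 6)*(l + 7)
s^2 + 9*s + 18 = (s + 3)*(s + 6)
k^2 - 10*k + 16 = (k - 8)*(k - 2)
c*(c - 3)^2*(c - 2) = c^4 - 8*c^3 + 21*c^2 - 18*c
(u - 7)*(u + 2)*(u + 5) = u^3 - 39*u - 70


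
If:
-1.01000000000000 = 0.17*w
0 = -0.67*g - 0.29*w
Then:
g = 2.57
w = -5.94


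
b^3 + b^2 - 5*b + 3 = (b - 1)^2*(b + 3)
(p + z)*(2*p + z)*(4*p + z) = 8*p^3 + 14*p^2*z + 7*p*z^2 + z^3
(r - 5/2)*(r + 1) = r^2 - 3*r/2 - 5/2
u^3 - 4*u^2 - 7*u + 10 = (u - 5)*(u - 1)*(u + 2)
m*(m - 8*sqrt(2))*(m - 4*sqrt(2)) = m^3 - 12*sqrt(2)*m^2 + 64*m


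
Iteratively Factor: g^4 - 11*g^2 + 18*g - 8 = (g - 2)*(g^3 + 2*g^2 - 7*g + 4) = (g - 2)*(g + 4)*(g^2 - 2*g + 1) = (g - 2)*(g - 1)*(g + 4)*(g - 1)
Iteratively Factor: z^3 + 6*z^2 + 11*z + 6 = (z + 2)*(z^2 + 4*z + 3) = (z + 2)*(z + 3)*(z + 1)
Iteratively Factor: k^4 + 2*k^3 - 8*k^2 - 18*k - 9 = (k - 3)*(k^3 + 5*k^2 + 7*k + 3) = (k - 3)*(k + 3)*(k^2 + 2*k + 1) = (k - 3)*(k + 1)*(k + 3)*(k + 1)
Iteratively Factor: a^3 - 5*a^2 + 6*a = (a)*(a^2 - 5*a + 6) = a*(a - 3)*(a - 2)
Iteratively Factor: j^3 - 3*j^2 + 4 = (j - 2)*(j^2 - j - 2) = (j - 2)^2*(j + 1)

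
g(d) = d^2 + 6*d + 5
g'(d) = 2*d + 6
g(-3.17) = -3.97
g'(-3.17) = -0.34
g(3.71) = 41.02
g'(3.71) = 13.42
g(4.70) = 55.29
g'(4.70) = 15.40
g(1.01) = 12.08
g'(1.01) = 8.02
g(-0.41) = 2.71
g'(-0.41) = 5.18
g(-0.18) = 3.95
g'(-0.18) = 5.64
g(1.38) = 15.18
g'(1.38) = 8.76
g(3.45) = 37.60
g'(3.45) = 12.90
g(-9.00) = 32.00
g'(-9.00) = -12.00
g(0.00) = 5.00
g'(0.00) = 6.00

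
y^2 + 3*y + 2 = (y + 1)*(y + 2)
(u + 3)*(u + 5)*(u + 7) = u^3 + 15*u^2 + 71*u + 105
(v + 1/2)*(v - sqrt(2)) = v^2 - sqrt(2)*v + v/2 - sqrt(2)/2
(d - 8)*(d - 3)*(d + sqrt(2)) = d^3 - 11*d^2 + sqrt(2)*d^2 - 11*sqrt(2)*d + 24*d + 24*sqrt(2)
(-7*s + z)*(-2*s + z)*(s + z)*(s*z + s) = 14*s^4*z + 14*s^4 + 5*s^3*z^2 + 5*s^3*z - 8*s^2*z^3 - 8*s^2*z^2 + s*z^4 + s*z^3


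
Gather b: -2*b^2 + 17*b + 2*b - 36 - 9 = -2*b^2 + 19*b - 45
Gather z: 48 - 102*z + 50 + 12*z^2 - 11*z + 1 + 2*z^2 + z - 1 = 14*z^2 - 112*z + 98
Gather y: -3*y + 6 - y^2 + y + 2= -y^2 - 2*y + 8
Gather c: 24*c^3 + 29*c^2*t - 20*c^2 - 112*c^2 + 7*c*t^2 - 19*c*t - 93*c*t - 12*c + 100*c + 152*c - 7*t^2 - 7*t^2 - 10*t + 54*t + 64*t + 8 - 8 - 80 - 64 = 24*c^3 + c^2*(29*t - 132) + c*(7*t^2 - 112*t + 240) - 14*t^2 + 108*t - 144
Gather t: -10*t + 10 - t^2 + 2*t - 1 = -t^2 - 8*t + 9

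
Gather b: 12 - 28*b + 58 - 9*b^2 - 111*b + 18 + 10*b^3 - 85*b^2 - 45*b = 10*b^3 - 94*b^2 - 184*b + 88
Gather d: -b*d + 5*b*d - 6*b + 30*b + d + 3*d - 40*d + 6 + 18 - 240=24*b + d*(4*b - 36) - 216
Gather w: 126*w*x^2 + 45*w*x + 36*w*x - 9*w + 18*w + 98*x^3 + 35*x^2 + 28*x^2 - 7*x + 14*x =w*(126*x^2 + 81*x + 9) + 98*x^3 + 63*x^2 + 7*x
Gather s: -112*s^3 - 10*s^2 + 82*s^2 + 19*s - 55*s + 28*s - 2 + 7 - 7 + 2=-112*s^3 + 72*s^2 - 8*s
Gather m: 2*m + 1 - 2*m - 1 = 0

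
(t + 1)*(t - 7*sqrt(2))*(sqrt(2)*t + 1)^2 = 2*t^4 - 12*sqrt(2)*t^3 + 2*t^3 - 27*t^2 - 12*sqrt(2)*t^2 - 27*t - 7*sqrt(2)*t - 7*sqrt(2)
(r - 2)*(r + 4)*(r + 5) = r^3 + 7*r^2 + 2*r - 40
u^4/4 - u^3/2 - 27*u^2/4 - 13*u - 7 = (u/2 + 1)^2*(u - 7)*(u + 1)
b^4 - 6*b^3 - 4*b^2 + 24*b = b*(b - 6)*(b - 2)*(b + 2)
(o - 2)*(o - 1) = o^2 - 3*o + 2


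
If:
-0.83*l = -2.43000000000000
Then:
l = 2.93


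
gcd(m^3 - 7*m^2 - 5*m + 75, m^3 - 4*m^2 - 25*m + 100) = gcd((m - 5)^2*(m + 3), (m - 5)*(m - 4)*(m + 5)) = m - 5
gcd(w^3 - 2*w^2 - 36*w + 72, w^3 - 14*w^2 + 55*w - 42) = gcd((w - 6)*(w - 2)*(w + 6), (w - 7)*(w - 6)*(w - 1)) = w - 6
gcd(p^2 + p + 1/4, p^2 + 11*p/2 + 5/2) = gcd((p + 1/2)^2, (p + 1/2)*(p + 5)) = p + 1/2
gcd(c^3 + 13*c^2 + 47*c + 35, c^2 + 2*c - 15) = c + 5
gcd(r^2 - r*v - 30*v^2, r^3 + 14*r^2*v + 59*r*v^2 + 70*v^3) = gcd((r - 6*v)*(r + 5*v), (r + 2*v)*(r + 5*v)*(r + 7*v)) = r + 5*v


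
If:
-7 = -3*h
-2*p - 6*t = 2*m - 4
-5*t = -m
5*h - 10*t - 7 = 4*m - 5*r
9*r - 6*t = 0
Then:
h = 7/3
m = 7/8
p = 3/5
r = 7/60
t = 7/40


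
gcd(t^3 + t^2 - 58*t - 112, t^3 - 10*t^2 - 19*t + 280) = t - 8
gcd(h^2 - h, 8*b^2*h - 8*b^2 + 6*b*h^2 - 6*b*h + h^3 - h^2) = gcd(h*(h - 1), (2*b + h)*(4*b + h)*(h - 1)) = h - 1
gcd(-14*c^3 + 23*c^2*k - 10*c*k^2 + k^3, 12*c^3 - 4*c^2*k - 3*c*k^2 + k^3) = 2*c - k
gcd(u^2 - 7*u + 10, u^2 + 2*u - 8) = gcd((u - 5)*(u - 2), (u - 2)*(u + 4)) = u - 2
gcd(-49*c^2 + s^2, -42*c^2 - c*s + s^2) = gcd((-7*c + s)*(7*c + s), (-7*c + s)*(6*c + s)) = -7*c + s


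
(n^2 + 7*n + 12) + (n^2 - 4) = 2*n^2 + 7*n + 8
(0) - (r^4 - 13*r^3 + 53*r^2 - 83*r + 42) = -r^4 + 13*r^3 - 53*r^2 + 83*r - 42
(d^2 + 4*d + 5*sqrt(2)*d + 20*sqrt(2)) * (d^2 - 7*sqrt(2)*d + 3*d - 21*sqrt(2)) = d^4 - 2*sqrt(2)*d^3 + 7*d^3 - 58*d^2 - 14*sqrt(2)*d^2 - 490*d - 24*sqrt(2)*d - 840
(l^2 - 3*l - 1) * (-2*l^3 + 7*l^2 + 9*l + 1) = -2*l^5 + 13*l^4 - 10*l^3 - 33*l^2 - 12*l - 1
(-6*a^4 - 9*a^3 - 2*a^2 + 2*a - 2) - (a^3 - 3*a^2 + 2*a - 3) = -6*a^4 - 10*a^3 + a^2 + 1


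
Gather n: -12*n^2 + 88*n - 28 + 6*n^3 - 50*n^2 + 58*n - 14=6*n^3 - 62*n^2 + 146*n - 42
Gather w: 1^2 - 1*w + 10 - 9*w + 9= 20 - 10*w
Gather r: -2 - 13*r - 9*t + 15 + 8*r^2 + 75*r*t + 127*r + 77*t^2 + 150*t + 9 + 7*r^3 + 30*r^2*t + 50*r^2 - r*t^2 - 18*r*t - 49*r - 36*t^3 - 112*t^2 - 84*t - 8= 7*r^3 + r^2*(30*t + 58) + r*(-t^2 + 57*t + 65) - 36*t^3 - 35*t^2 + 57*t + 14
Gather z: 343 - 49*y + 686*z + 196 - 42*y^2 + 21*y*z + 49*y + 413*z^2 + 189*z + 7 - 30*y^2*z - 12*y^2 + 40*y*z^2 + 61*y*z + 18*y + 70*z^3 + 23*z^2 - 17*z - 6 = -54*y^2 + 18*y + 70*z^3 + z^2*(40*y + 436) + z*(-30*y^2 + 82*y + 858) + 540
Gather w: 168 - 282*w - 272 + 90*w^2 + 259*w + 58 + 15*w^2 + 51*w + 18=105*w^2 + 28*w - 28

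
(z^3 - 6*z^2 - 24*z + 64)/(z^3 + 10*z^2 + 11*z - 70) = (z^2 - 4*z - 32)/(z^2 + 12*z + 35)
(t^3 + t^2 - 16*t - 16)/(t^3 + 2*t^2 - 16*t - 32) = (t + 1)/(t + 2)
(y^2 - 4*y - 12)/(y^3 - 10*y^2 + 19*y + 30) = (y + 2)/(y^2 - 4*y - 5)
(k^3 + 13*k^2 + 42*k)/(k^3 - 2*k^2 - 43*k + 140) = k*(k + 6)/(k^2 - 9*k + 20)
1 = 1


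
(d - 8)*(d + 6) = d^2 - 2*d - 48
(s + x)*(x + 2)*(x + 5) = s*x^2 + 7*s*x + 10*s + x^3 + 7*x^2 + 10*x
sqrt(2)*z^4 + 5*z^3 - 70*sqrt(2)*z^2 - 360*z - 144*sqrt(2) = (z - 6*sqrt(2))*(z + 2*sqrt(2))*(z + 6*sqrt(2))*(sqrt(2)*z + 1)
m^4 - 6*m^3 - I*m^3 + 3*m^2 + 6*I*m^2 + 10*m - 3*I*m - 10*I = (m - 5)*(m - 2)*(m + 1)*(m - I)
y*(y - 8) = y^2 - 8*y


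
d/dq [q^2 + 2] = 2*q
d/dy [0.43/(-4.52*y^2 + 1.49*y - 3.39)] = (3.8872*y - 0.6407)/(4.52*y^2 - 1.49*y + 3.39)^2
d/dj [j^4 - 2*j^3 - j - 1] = 4*j^3 - 6*j^2 - 1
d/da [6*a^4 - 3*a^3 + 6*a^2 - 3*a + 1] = 24*a^3 - 9*a^2 + 12*a - 3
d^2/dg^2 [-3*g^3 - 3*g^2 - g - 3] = -18*g - 6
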